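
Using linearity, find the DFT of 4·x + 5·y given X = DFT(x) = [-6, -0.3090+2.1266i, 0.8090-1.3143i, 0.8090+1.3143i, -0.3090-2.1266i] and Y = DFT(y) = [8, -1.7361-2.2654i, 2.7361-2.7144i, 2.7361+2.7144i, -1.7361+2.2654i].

By linearity: DFT(4x + 5y) = 4·DFT(x) + 5·DFT(y)
= 4·[-6, -0.3090+2.1266i, 0.8090-1.3143i, 0.8090+1.3143i, -0.3090-2.1266i] + 5·[8, -1.7361-2.2654i, 2.7361-2.7144i, 2.7361+2.7144i, -1.7361+2.2654i]

Computing element-wise:
Z[0] = 4·(-6) + 5·(8) = 16
Z[1] = 4·(-0.3090+2.1266i) + 5·(-1.7361-2.2654i) = -9.9165-2.8206i
Z[2] = 4·(0.8090-1.3143i) + 5·(2.7361-2.7144i) = 16.9165-18.8292i
Z[3] = 4·(0.8090+1.3143i) + 5·(2.7361+2.7144i) = 16.9165+18.8292i
Z[4] = 4·(-0.3090-2.1266i) + 5·(-1.7361+2.2654i) = -9.9165+2.8206i

DFT(4x + 5y) = 4·X + 5·Y = [16, -9.9165-2.8206i, 16.9165-18.8292i, 16.9165+18.8292i, -9.9165+2.8206i]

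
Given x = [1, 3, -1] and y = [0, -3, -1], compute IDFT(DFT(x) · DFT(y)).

(x ⊛ y)[n] = Σ(m=0 to 2) x[m] · y[(n-m) mod 3]

Computing each output sample:
(x ⊛ y)[0] = 0
(x ⊛ y)[1] = -2
(x ⊛ y)[2] = -10

x ⊛ y = [0, -2, -10]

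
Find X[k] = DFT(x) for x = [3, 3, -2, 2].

X[k] = Σ(n=0 to 3) x[n] · ω_4^(nk)
where ω_4 = e^(-2πi/4)

Computing each X[k]:
X[0] = 6
X[1] = 5-1i
X[2] = -4
X[3] = 5+1i

X = [6, 5-1i, -4, 5+1i]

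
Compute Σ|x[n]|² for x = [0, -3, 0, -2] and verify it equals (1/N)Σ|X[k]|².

Time domain:
Σ|x[n]|² = |0|² + |-3|² + |0|² + |-2|² = 13.0000

Frequency domain:
(1/4)Σ|X[k]|² = (1/4)(|-5|² + |1i|² + |5|² + |-1i|²) = (1/4)·52.0000 = 13.0000

Both sides agree, confirming Parseval's theorem.

Σ|x[n]|² = (1/N)Σ|X[k]|² = 13.0000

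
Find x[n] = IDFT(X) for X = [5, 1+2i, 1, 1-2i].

x[n] = (1/4) Σ(k=0 to 3) X[k] · e^(2πikn/4)

Computing each x[n]:
x[0] = 2
x[1] = 0
x[2] = 1
x[3] = 2

x = [2, 0, 1, 2]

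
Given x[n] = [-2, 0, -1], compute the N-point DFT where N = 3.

X[k] = Σ(n=0 to 2) x[n] · ω_3^(nk)
where ω_3 = e^(-2πi/3)

Computing each X[k]:
X[0] = -3
X[1] = -1.5000-0.8660i
X[2] = -1.5000+0.8660i

X = [-3, -1.5000-0.8660i, -1.5000+0.8660i]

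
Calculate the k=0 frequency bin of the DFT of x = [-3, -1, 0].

X[0] = Σ(n=0 to 2) x[n] · ω_3^0 = Σ x[n]
= (-3) + (-1) + (0)

X[0] = -4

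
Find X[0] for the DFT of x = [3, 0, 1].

X[0] = Σ(n=0 to 2) x[n] · ω_3^0 = Σ x[n]
= (3) + (0) + (1)

X[0] = 4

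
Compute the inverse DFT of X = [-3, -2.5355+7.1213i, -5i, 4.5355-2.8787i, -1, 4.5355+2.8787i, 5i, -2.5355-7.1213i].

x[n] = (1/8) Σ(k=0 to 7) X[k] · e^(2πikn/8)

Computing each x[n]:
x[0] = 0
x[1] = -1
x[2] = -3
x[3] = -1
x[4] = -1
x[5] = 3
x[6] = 2
x[7] = -2

x = [0, -1, -3, -1, -1, 3, 2, -2]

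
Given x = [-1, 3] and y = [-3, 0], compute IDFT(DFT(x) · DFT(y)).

(x ⊛ y)[n] = Σ(m=0 to 1) x[m] · y[(n-m) mod 2]

Computing each output sample:
(x ⊛ y)[0] = 3
(x ⊛ y)[1] = -9

x ⊛ y = [3, -9]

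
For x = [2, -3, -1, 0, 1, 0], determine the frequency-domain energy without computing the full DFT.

Parseval: Σ|x[n]|² = (1/N)Σ|X[k]|², so Σ|X[k]|² = N·Σ|x[n]|² = 6·15.0000

Σ|X[k]|² = N·Σ|x[n]|² = 6·15.0000 = 90.0000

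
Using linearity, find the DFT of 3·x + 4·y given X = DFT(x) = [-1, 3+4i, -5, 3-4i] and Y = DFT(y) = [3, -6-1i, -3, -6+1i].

By linearity: DFT(3x + 4y) = 3·DFT(x) + 4·DFT(y)
= 3·[-1, 3+4i, -5, 3-4i] + 4·[3, -6-1i, -3, -6+1i]

Computing element-wise:
Z[0] = 3·(-1) + 4·(3) = 9
Z[1] = 3·(3+4i) + 4·(-6-1i) = -15+8i
Z[2] = 3·(-5) + 4·(-3) = -27
Z[3] = 3·(3-4i) + 4·(-6+1i) = -15-8i

DFT(3x + 4y) = 3·X + 4·Y = [9, -15+8i, -27, -15-8i]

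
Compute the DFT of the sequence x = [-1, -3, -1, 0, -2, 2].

X[k] = Σ(n=0 to 5) x[n] · ω_6^(nk)
where ω_6 = e^(-2πi/6)

Computing each X[k]:
X[0] = -5
X[1] = 3.4641i
X[2] = 1.0000+5.1962i
X[3] = -3
X[4] = 1.0000-5.1962i
X[5] = -3.4641i

X = [-5, 3.4641i, 1.0000+5.1962i, -3, 1.0000-5.1962i, -3.4641i]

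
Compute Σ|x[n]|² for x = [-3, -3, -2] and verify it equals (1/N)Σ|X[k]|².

Time domain:
Σ|x[n]|² = |-3|² + |-3|² + |-2|² = 22.0000

Frequency domain:
(1/3)Σ|X[k]|² = (1/3)(|-8|² + |-0.5000+0.8660i|² + |-0.5000-0.8660i|²) = (1/3)·66.0000 = 22.0000

Both sides agree, confirming Parseval's theorem.

Σ|x[n]|² = (1/N)Σ|X[k]|² = 22.0000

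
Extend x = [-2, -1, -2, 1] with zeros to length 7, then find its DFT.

Original 4-point DFT: [-4, 2i, -4, -2i]
Zero-padded 7-point DFT provides frequency interpolation.

DFT_7([x, 0, ...]) = [-4, -3.0794+2.2978i, 0.6479+0.8890i, -2.5685-2.1047i, -2.5685+2.1047i, 0.6479-0.8890i, -3.0794-2.2978i]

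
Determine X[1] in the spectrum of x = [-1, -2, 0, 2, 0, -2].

X[1] = Σ(n=0 to 5) x[n] · ω_6^(1n) where ω_6 = e^(-2πi/6)
= (-1)·ω_6^0 + (-2)·ω_6^1 + (0)·ω_6^2 + (2)·ω_6^3 + (0)·ω_6^4 + (-2)·ω_6^5

X[1] = -5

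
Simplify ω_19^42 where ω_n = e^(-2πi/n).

Since ω_19^19 = 1, powers reduce modulo 19.
42 mod 19 = 4
So ω_19^42 = ω_19^4 = e^(-2πi·4/19)

ω_19^42 = ω_19^4 = 0.2455-0.9694i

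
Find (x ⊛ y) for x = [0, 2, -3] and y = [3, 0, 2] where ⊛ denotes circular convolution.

(x ⊛ y)[n] = Σ(m=0 to 2) x[m] · y[(n-m) mod 3]

Computing each output sample:
(x ⊛ y)[0] = 4
(x ⊛ y)[1] = 0
(x ⊛ y)[2] = -9

x ⊛ y = [4, 0, -9]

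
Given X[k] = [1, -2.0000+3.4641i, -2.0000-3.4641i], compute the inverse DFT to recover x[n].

x[n] = (1/3) Σ(k=0 to 2) X[k] · e^(2πikn/3)

Computing each x[n]:
x[0] = -1
x[1] = -1
x[2] = 3

x = [-1, -1, 3]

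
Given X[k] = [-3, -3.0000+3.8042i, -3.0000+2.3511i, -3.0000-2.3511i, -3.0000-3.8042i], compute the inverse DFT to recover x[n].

x[n] = (1/5) Σ(k=0 to 4) X[k] · e^(2πikn/5)

Computing each x[n]:
x[0] = -3
x[1] = -2
x[2] = 0
x[3] = 0
x[4] = 2

x = [-3, -2, 0, 0, 2]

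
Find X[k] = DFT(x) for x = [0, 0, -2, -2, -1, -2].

X[k] = Σ(n=0 to 5) x[n] · ω_6^(nk)
where ω_6 = e^(-2πi/6)

Computing each X[k]:
X[0] = -7
X[1] = 2.5000-0.8660i
X[2] = 0.5000-2.5981i
X[3] = 1
X[4] = 0.5000+2.5981i
X[5] = 2.5000+0.8660i

X = [-7, 2.5000-0.8660i, 0.5000-2.5981i, 1, 0.5000+2.5981i, 2.5000+0.8660i]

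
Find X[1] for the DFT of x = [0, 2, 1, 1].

X[1] = Σ(n=0 to 3) x[n] · ω_4^(1n) where ω_4 = e^(-2πi/4)
= (0)·ω_4^0 + (2)·ω_4^1 + (1)·ω_4^2 + (1)·ω_4^3

X[1] = -1-1i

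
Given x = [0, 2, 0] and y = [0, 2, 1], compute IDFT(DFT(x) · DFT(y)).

(x ⊛ y)[n] = Σ(m=0 to 2) x[m] · y[(n-m) mod 3]

Computing each output sample:
(x ⊛ y)[0] = 2
(x ⊛ y)[1] = 0
(x ⊛ y)[2] = 4

x ⊛ y = [2, 0, 4]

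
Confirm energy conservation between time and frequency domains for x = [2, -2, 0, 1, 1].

Time domain:
Σ|x[n]|² = |2|² + |-2|² + |0|² + |1|² + |1|² = 10.0000

Frequency domain:
(1/5)Σ|X[k]|² = (1/5)(|2|² + |0.8820+3.4410i|² + |3.1180+0.8123i|² + |3.1180-0.8123i|² + |0.8820-3.4410i|²) = (1/5)·50.0000 = 10.0000

Both sides agree, confirming Parseval's theorem.

Σ|x[n]|² = (1/N)Σ|X[k]|² = 10.0000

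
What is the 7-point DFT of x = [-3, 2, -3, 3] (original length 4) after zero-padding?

Original 4-point DFT: [-1, 1i, -11, -1i]
Zero-padded 7-point DFT provides frequency interpolation.

DFT_7([x, 0, ...]) = [-1, -3.7884+0.0595i, 1.1283-0.9060i, -7.3400-6.1380i, -7.3400+6.1380i, 1.1283+0.9060i, -3.7884-0.0595i]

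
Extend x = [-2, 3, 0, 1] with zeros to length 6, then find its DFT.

Original 4-point DFT: [2, -2-2i, -6, -2+2i]
Zero-padded 6-point DFT provides frequency interpolation.

DFT_6([x, 0, ...]) = [2, -1.5000-2.5981i, -2.5000-2.5981i, -6, -2.5000+2.5981i, -1.5000+2.5981i]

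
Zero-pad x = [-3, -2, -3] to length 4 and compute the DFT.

Original 3-point DFT: [-8, -0.5000-0.8660i, -0.5000+0.8660i]
Zero-padded 4-point DFT provides frequency interpolation.

DFT_4([x, 0, ...]) = [-8, 2i, -4, -2i]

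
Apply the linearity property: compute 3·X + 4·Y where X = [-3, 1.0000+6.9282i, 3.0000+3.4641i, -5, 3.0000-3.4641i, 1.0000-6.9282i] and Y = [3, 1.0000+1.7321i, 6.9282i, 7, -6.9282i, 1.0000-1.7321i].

By linearity: DFT(3x + 4y) = 3·DFT(x) + 4·DFT(y)
= 3·[-3, 1.0000+6.9282i, 3.0000+3.4641i, -5, 3.0000-3.4641i, 1.0000-6.9282i] + 4·[3, 1.0000+1.7321i, 6.9282i, 7, -6.9282i, 1.0000-1.7321i]

Computing element-wise:
Z[0] = 3·(-3) + 4·(3) = 3
Z[1] = 3·(1.0000+6.9282i) + 4·(1.0000+1.7321i) = 7.0000+27.7130i
Z[2] = 3·(3.0000+3.4641i) + 4·(6.9282i) = 9.0000+38.1051i
Z[3] = 3·(-5) + 4·(7) = 13
Z[4] = 3·(3.0000-3.4641i) + 4·(-6.9282i) = 9.0000-38.1051i
Z[5] = 3·(1.0000-6.9282i) + 4·(1.0000-1.7321i) = 7.0000-27.7130i

DFT(3x + 4y) = 3·X + 4·Y = [3, 7.0000+27.7130i, 9.0000+38.1051i, 13, 9.0000-38.1051i, 7.0000-27.7130i]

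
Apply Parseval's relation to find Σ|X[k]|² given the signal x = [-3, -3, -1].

Parseval: Σ|x[n]|² = (1/N)Σ|X[k]|², so Σ|X[k]|² = N·Σ|x[n]|² = 3·19.0000

Σ|X[k]|² = N·Σ|x[n]|² = 3·19.0000 = 57.0000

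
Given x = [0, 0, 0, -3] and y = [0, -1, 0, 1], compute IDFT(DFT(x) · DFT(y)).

(x ⊛ y)[n] = Σ(m=0 to 3) x[m] · y[(n-m) mod 4]

Computing each output sample:
(x ⊛ y)[0] = 3
(x ⊛ y)[1] = 0
(x ⊛ y)[2] = -3
(x ⊛ y)[3] = 0

x ⊛ y = [3, 0, -3, 0]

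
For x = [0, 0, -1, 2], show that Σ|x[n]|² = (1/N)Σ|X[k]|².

Time domain:
Σ|x[n]|² = |0|² + |0|² + |-1|² + |2|² = 5.0000

Frequency domain:
(1/4)Σ|X[k]|² = (1/4)(|1|² + |1+2i|² + |-3|² + |1-2i|²) = (1/4)·20.0000 = 5.0000

Both sides agree, confirming Parseval's theorem.

Σ|x[n]|² = (1/N)Σ|X[k]|² = 5.0000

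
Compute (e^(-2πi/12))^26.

Since ω_12^12 = 1, powers reduce modulo 12.
26 mod 12 = 2
So ω_12^26 = ω_12^2 = e^(-2πi·2/12)

ω_12^26 = ω_12^2 = 0.5000-0.8660i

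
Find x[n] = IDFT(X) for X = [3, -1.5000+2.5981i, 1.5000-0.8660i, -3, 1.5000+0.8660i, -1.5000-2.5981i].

x[n] = (1/6) Σ(k=0 to 5) X[k] · e^(2πikn/6)

Computing each x[n]:
x[0] = 0
x[1] = 0
x[2] = -1
x[3] = 2
x[4] = 1
x[5] = 1

x = [0, 0, -1, 2, 1, 1]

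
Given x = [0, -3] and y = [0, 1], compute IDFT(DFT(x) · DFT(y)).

(x ⊛ y)[n] = Σ(m=0 to 1) x[m] · y[(n-m) mod 2]

Computing each output sample:
(x ⊛ y)[0] = -3
(x ⊛ y)[1] = 0

x ⊛ y = [-3, 0]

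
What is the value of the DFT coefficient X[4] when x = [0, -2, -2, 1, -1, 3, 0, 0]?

X[4] = Σ(n=0 to 7) x[n] · ω_8^(4n) where ω_8 = e^(-2πi/8)
= (0)·ω_8^0 + (-2)·ω_8^4 + (-2)·ω_8^8 + (1)·ω_8^12 + (-1)·ω_8^16 + (3)·ω_8^20 + (0)·ω_8^24 + (0)·ω_8^28

X[4] = -5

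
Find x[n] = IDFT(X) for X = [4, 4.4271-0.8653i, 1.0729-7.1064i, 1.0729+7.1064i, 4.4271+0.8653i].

x[n] = (1/5) Σ(k=0 to 4) X[k] · e^(2πikn/5)

Computing each x[n]:
x[0] = 3
x[1] = 3
x[2] = -3
x[3] = 2
x[4] = -1

x = [3, 3, -3, 2, -1]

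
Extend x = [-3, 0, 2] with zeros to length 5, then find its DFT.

Original 3-point DFT: [-1, -4.0000+1.7321i, -4.0000-1.7321i]
Zero-padded 5-point DFT provides frequency interpolation.

DFT_5([x, 0, ...]) = [-1, -4.6180-1.1756i, -2.3820+1.9021i, -2.3820-1.9021i, -4.6180+1.1756i]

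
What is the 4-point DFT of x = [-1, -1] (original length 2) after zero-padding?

Original 2-point DFT: [-2, 0]
Zero-padded 4-point DFT provides frequency interpolation.

DFT_4([x, 0, ...]) = [-2, -1+1i, 0, -1-1i]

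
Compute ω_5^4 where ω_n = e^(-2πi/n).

ω_5^4 = e^(-2πi·4/5)
= cos(-2π·4/5) + i·sin(-2π·4/5)
= cos(-8π/5) + i·sin(-8π/5)

ω_5^4 = cos(-8π/5) + i·sin(-8π/5) = 0.3090+0.9511i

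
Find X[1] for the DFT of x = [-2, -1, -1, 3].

X[1] = Σ(n=0 to 3) x[n] · ω_4^(1n) where ω_4 = e^(-2πi/4)
= (-2)·ω_4^0 + (-1)·ω_4^1 + (-1)·ω_4^2 + (3)·ω_4^3

X[1] = -1+4i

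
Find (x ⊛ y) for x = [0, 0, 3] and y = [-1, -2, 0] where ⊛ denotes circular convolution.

(x ⊛ y)[n] = Σ(m=0 to 2) x[m] · y[(n-m) mod 3]

Computing each output sample:
(x ⊛ y)[0] = -6
(x ⊛ y)[1] = 0
(x ⊛ y)[2] = -3

x ⊛ y = [-6, 0, -3]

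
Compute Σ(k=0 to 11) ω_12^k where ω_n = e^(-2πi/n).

Sum of all nth roots of unity equals 0 for n > 1 (geometric series with r ≠ 1).

0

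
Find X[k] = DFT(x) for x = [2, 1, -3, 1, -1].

X[k] = Σ(n=0 to 4) x[n] · ω_5^(nk)
where ω_5 = e^(-2πi/5)

Computing each X[k]:
X[0] = 0
X[1] = 3.6180+0.4490i
X[2] = 1.3820-4.9798i
X[3] = 1.3820+4.9798i
X[4] = 3.6180-0.4490i

X = [0, 3.6180+0.4490i, 1.3820-4.9798i, 1.3820+4.9798i, 3.6180-0.4490i]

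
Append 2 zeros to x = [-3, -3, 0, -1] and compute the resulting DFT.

Original 4-point DFT: [-7, -3+2i, 1, -3-2i]
Zero-padded 6-point DFT provides frequency interpolation.

DFT_6([x, 0, ...]) = [-7, -3.5000+2.5981i, -2.5000+2.5981i, 1, -2.5000-2.5981i, -3.5000-2.5981i]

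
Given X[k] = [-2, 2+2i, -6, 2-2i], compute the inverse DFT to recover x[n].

x[n] = (1/4) Σ(k=0 to 3) X[k] · e^(2πikn/4)

Computing each x[n]:
x[0] = -1
x[1] = 0
x[2] = -3
x[3] = 2

x = [-1, 0, -3, 2]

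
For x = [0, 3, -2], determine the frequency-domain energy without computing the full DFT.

Parseval: Σ|x[n]|² = (1/N)Σ|X[k]|², so Σ|X[k]|² = N·Σ|x[n]|² = 3·13.0000

Σ|X[k]|² = N·Σ|x[n]|² = 3·13.0000 = 39.0000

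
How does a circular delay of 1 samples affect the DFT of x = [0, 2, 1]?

Time shift by 1: X_shifted[k] = ω_3^(1k) · X[k]
Shifted x = [1, 0, 2]

DFT(x[n-1]) = [3, 1.7321i, -1.7321i]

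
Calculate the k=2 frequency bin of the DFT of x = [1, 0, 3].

X[2] = Σ(n=0 to 2) x[n] · ω_3^(2n) where ω_3 = e^(-2πi/3)
= (1)·ω_3^0 + (0)·ω_3^2 + (3)·ω_3^4

X[2] = -0.5000-2.5981i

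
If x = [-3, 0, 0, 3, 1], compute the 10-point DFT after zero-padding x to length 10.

Original 5-point DFT: [1, -5.1180+2.7144i, -2.8820-2.2654i, -2.8820+2.2654i, -5.1180-2.7144i]
Zero-padded 10-point DFT provides frequency interpolation.

DFT_10([x, 0, ...]) = [1, -4.7361-3.4410i, -5.1180+2.7144i, -0.2639+0.8123i, -2.8820-2.2654i, -5, -2.8820+2.2654i, -0.2639-0.8123i, -5.1180-2.7144i, -4.7361+3.4410i]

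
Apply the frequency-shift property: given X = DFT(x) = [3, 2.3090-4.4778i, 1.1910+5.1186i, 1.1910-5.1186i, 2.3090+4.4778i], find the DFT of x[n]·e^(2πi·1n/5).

Modulation property: DFT(ω_5^(-1n)·x[n]) = X[(k-1) mod 5], so circularly shift X by 1 positions.

X[k-1] = [2.3090+4.4778i, 3, 2.3090-4.4778i, 1.1910+5.1186i, 1.1910-5.1186i]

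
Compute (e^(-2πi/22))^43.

Since ω_22^22 = 1, powers reduce modulo 22.
43 mod 22 = 21
So ω_22^43 = ω_22^21 = e^(-2πi·21/22)

ω_22^43 = ω_22^21 = 0.9595+0.2817i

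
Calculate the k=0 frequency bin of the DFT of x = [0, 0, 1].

X[0] = Σ(n=0 to 2) x[n] · ω_3^0 = Σ x[n]
= (0) + (0) + (1)

X[0] = 1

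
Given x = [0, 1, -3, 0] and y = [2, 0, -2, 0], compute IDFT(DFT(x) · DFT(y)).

(x ⊛ y)[n] = Σ(m=0 to 3) x[m] · y[(n-m) mod 4]

Computing each output sample:
(x ⊛ y)[0] = 6
(x ⊛ y)[1] = 2
(x ⊛ y)[2] = -6
(x ⊛ y)[3] = -2

x ⊛ y = [6, 2, -6, -2]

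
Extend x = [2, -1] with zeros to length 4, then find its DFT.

Original 2-point DFT: [1, 3]
Zero-padded 4-point DFT provides frequency interpolation.

DFT_4([x, 0, ...]) = [1, 2+1i, 3, 2-1i]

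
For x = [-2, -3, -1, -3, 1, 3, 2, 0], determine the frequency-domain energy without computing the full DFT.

Parseval: Σ|x[n]|² = (1/N)Σ|X[k]|², so Σ|X[k]|² = N·Σ|x[n]|² = 8·37.0000

Σ|X[k]|² = N·Σ|x[n]|² = 8·37.0000 = 296.0000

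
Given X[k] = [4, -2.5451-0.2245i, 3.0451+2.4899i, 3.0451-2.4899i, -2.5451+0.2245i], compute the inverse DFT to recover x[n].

x[n] = (1/5) Σ(k=0 to 4) X[k] · e^(2πikn/5)

Computing each x[n]:
x[0] = 1
x[1] = -1
x[2] = 3
x[3] = 1
x[4] = 0

x = [1, -1, 3, 1, 0]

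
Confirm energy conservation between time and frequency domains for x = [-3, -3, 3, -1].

Time domain:
Σ|x[n]|² = |-3|² + |-3|² + |3|² + |-1|² = 28.0000

Frequency domain:
(1/4)Σ|X[k]|² = (1/4)(|-4|² + |-6+2i|² + |4|² + |-6-2i|²) = (1/4)·112.0000 = 28.0000

Both sides agree, confirming Parseval's theorem.

Σ|x[n]|² = (1/N)Σ|X[k]|² = 28.0000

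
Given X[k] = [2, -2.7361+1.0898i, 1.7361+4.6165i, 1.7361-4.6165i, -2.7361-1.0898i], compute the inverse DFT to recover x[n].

x[n] = (1/5) Σ(k=0 to 4) X[k] · e^(2πikn/5)

Computing each x[n]:
x[0] = 0
x[1] = -2
x[2] = 3
x[3] = 0
x[4] = 1

x = [0, -2, 3, 0, 1]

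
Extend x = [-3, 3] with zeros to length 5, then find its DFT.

Original 2-point DFT: [0, -6]
Zero-padded 5-point DFT provides frequency interpolation.

DFT_5([x, 0, ...]) = [0, -2.0729-2.8532i, -5.4271-1.7634i, -5.4271+1.7634i, -2.0729+2.8532i]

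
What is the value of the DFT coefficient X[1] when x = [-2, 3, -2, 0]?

X[1] = Σ(n=0 to 3) x[n] · ω_4^(1n) where ω_4 = e^(-2πi/4)
= (-2)·ω_4^0 + (3)·ω_4^1 + (-2)·ω_4^2 + (0)·ω_4^3

X[1] = -3i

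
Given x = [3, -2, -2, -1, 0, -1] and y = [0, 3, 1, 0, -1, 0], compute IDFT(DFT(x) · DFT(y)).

(x ⊛ y)[n] = Σ(m=0 to 5) x[m] · y[(n-m) mod 6]

Computing each output sample:
(x ⊛ y)[0] = -1
(x ⊛ y)[1] = 9
(x ⊛ y)[2] = -3
(x ⊛ y)[3] = -7
(x ⊛ y)[4] = -8
(x ⊛ y)[5] = 1

x ⊛ y = [-1, 9, -3, -7, -8, 1]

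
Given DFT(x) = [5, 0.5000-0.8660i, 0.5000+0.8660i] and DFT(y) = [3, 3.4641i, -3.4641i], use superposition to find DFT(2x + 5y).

By linearity: DFT(2x + 5y) = 2·DFT(x) + 5·DFT(y)
= 2·[5, 0.5000-0.8660i, 0.5000+0.8660i] + 5·[3, 3.4641i, -3.4641i]

Computing element-wise:
Z[0] = 2·(5) + 5·(3) = 25
Z[1] = 2·(0.5000-0.8660i) + 5·(3.4641i) = 1.0000+15.5885i
Z[2] = 2·(0.5000+0.8660i) + 5·(-3.4641i) = 1.0000-15.5885i

DFT(2x + 5y) = 2·X + 5·Y = [25, 1.0000+15.5885i, 1.0000-15.5885i]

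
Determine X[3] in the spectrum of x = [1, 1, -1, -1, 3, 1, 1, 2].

X[3] = Σ(n=0 to 7) x[n] · ω_8^(3n) where ω_8 = e^(-2πi/8)
= (1)·ω_8^0 + (1)·ω_8^3 + (-1)·ω_8^6 + (-1)·ω_8^9 + (3)·ω_8^12 + (1)·ω_8^15 + (1)·ω_8^18 + (2)·ω_8^21

X[3] = -4.1213+0.1213i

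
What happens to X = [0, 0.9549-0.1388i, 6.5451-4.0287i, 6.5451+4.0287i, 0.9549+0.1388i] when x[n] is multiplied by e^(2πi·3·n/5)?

Modulation property: DFT(ω_5^(-3n)·x[n]) = X[(k-3) mod 5], so circularly shift X by 3 positions.

X[k-3] = [6.5451-4.0287i, 6.5451+4.0287i, 0.9549+0.1388i, 0, 0.9549-0.1388i]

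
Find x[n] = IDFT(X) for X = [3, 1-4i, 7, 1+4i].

x[n] = (1/4) Σ(k=0 to 3) X[k] · e^(2πikn/4)

Computing each x[n]:
x[0] = 3
x[1] = 1
x[2] = 2
x[3] = -3

x = [3, 1, 2, -3]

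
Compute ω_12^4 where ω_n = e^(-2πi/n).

ω_12^4 = e^(-2πi·4/12)
= cos(-2π·4/12) + i·sin(-2π·4/12)
= cos(-8π/12) + i·sin(-8π/12)

ω_12^4 = cos(-8π/12) + i·sin(-8π/12) = -0.5000-0.8660i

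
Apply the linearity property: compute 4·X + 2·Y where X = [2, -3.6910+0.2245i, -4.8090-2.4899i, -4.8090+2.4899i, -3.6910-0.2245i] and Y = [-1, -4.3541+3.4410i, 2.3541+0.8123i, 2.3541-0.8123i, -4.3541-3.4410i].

By linearity: DFT(4x + 2y) = 4·DFT(x) + 2·DFT(y)
= 4·[2, -3.6910+0.2245i, -4.8090-2.4899i, -4.8090+2.4899i, -3.6910-0.2245i] + 2·[-1, -4.3541+3.4410i, 2.3541+0.8123i, 2.3541-0.8123i, -4.3541-3.4410i]

Computing element-wise:
Z[0] = 4·(2) + 2·(-1) = 6
Z[1] = 4·(-3.6910+0.2245i) + 2·(-4.3541+3.4410i) = -23.4722+7.7800i
Z[2] = 4·(-4.8090-2.4899i) + 2·(2.3541+0.8123i) = -14.5278-8.3350i
Z[3] = 4·(-4.8090+2.4899i) + 2·(2.3541-0.8123i) = -14.5278+8.3350i
Z[4] = 4·(-3.6910-0.2245i) + 2·(-4.3541-3.4410i) = -23.4722-7.7800i

DFT(4x + 2y) = 4·X + 2·Y = [6, -23.4722+7.7800i, -14.5278-8.3350i, -14.5278+8.3350i, -23.4722-7.7800i]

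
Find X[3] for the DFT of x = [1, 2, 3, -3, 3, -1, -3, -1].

X[3] = Σ(n=0 to 7) x[n] · ω_8^(3n) where ω_8 = e^(-2πi/8)
= (1)·ω_8^0 + (2)·ω_8^3 + (3)·ω_8^6 + (-3)·ω_8^9 + (3)·ω_8^12 + (-1)·ω_8^15 + (-3)·ω_8^18 + (-1)·ω_8^21

X[3] = -5.5355+5.2929i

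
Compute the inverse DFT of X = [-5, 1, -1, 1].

x[n] = (1/4) Σ(k=0 to 3) X[k] · e^(2πikn/4)

Computing each x[n]:
x[0] = -1
x[1] = -1
x[2] = -2
x[3] = -1

x = [-1, -1, -2, -1]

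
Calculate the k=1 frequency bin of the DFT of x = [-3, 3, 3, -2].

X[1] = Σ(n=0 to 3) x[n] · ω_4^(1n) where ω_4 = e^(-2πi/4)
= (-3)·ω_4^0 + (3)·ω_4^1 + (3)·ω_4^2 + (-2)·ω_4^3

X[1] = -6-5i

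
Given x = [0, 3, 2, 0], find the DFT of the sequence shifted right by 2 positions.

Time shift by 2: X_shifted[k] = ω_4^(2k) · X[k]
Shifted x = [2, 0, 0, 3]

DFT(x[n-2]) = [5, 2+3i, -1, 2-3i]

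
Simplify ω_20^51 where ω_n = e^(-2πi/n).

Since ω_20^20 = 1, powers reduce modulo 20.
51 mod 20 = 11
So ω_20^51 = ω_20^11 = e^(-2πi·11/20)

ω_20^51 = ω_20^11 = -0.9511+0.3090i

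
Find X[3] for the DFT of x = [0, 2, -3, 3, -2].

X[3] = Σ(n=0 to 4) x[n] · ω_5^(3n) where ω_5 = e^(-2πi/5)
= (0)·ω_5^0 + (2)·ω_5^3 + (-3)·ω_5^6 + (3)·ω_5^9 + (-2)·ω_5^12

X[3] = 8.0575i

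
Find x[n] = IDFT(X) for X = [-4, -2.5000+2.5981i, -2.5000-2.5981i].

x[n] = (1/3) Σ(k=0 to 2) X[k] · e^(2πikn/3)

Computing each x[n]:
x[0] = -3
x[1] = -2
x[2] = 1

x = [-3, -2, 1]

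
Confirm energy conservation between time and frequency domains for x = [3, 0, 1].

Time domain:
Σ|x[n]|² = |3|² + |0|² + |1|² = 10.0000

Frequency domain:
(1/3)Σ|X[k]|² = (1/3)(|4|² + |2.5000+0.8660i|² + |2.5000-0.8660i|²) = (1/3)·30.0000 = 10.0000

Both sides agree, confirming Parseval's theorem.

Σ|x[n]|² = (1/N)Σ|X[k]|² = 10.0000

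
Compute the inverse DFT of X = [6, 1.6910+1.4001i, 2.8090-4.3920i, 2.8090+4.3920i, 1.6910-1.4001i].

x[n] = (1/5) Σ(k=0 to 4) X[k] · e^(2πikn/5)

Computing each x[n]:
x[0] = 3
x[1] = 1
x[2] = -1
x[3] = 3
x[4] = 0

x = [3, 1, -1, 3, 0]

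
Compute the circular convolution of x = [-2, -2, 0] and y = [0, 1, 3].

(x ⊛ y)[n] = Σ(m=0 to 2) x[m] · y[(n-m) mod 3]

Computing each output sample:
(x ⊛ y)[0] = -6
(x ⊛ y)[1] = -2
(x ⊛ y)[2] = -8

x ⊛ y = [-6, -2, -8]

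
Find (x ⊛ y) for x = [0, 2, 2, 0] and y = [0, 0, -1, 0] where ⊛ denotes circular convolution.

(x ⊛ y)[n] = Σ(m=0 to 3) x[m] · y[(n-m) mod 4]

Computing each output sample:
(x ⊛ y)[0] = -2
(x ⊛ y)[1] = 0
(x ⊛ y)[2] = 0
(x ⊛ y)[3] = -2

x ⊛ y = [-2, 0, 0, -2]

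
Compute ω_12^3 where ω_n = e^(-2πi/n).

ω_12^3 = e^(-2πi·3/12)
= cos(-2π·3/12) + i·sin(-2π·3/12)
= cos(-6π/12) + i·sin(-6π/12)

ω_12^3 = cos(-6π/12) + i·sin(-6π/12) = -1i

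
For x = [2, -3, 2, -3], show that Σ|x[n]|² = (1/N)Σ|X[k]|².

Time domain:
Σ|x[n]|² = |2|² + |-3|² + |2|² + |-3|² = 26.0000

Frequency domain:
(1/4)Σ|X[k]|² = (1/4)(|-2|² + |0|² + |10|² + |0|²) = (1/4)·104.0000 = 26.0000

Both sides agree, confirming Parseval's theorem.

Σ|x[n]|² = (1/N)Σ|X[k]|² = 26.0000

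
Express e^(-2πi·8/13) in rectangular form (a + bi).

ω_13^8 = e^(-2πi·8/13)
= cos(-2π·8/13) + i·sin(-2π·8/13)
= cos(-16π/13) + i·sin(-16π/13)

ω_13^8 = cos(-16π/13) + i·sin(-16π/13) = -0.7485+0.6631i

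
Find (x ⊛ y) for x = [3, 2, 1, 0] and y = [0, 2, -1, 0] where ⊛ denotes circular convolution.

(x ⊛ y)[n] = Σ(m=0 to 3) x[m] · y[(n-m) mod 4]

Computing each output sample:
(x ⊛ y)[0] = -1
(x ⊛ y)[1] = 6
(x ⊛ y)[2] = 1
(x ⊛ y)[3] = 0

x ⊛ y = [-1, 6, 1, 0]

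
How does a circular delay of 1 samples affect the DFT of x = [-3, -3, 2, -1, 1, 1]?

Time shift by 1: X_shifted[k] = ω_6^(1k) · X[k]
Shifted x = [1, -3, -3, 2, -1, 1]

DFT(x[n-1]) = [-3, 5.1962i, 6.0000+1.7321i, -3, 6.0000-1.7321i, -5.1962i]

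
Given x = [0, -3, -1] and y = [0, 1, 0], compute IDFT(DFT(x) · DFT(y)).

(x ⊛ y)[n] = Σ(m=0 to 2) x[m] · y[(n-m) mod 3]

Computing each output sample:
(x ⊛ y)[0] = -1
(x ⊛ y)[1] = 0
(x ⊛ y)[2] = -3

x ⊛ y = [-1, 0, -3]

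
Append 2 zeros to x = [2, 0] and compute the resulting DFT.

Original 2-point DFT: [2, 2]
Zero-padded 4-point DFT provides frequency interpolation.

DFT_4([x, 0, ...]) = [2, 2, 2, 2]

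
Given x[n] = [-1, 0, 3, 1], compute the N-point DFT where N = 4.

X[k] = Σ(n=0 to 3) x[n] · ω_4^(nk)
where ω_4 = e^(-2πi/4)

Computing each X[k]:
X[0] = 3
X[1] = -4+1i
X[2] = 1
X[3] = -4-1i

X = [3, -4+1i, 1, -4-1i]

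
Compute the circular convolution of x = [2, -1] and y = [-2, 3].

(x ⊛ y)[n] = Σ(m=0 to 1) x[m] · y[(n-m) mod 2]

Computing each output sample:
(x ⊛ y)[0] = -7
(x ⊛ y)[1] = 8

x ⊛ y = [-7, 8]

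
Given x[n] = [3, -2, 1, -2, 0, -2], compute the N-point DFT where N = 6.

X[k] = Σ(n=0 to 5) x[n] · ω_6^(nk)
where ω_6 = e^(-2πi/6)

Computing each X[k]:
X[0] = -2
X[1] = 2.5000-0.8660i
X[2] = 2.5000+0.8660i
X[3] = 10
X[4] = 2.5000-0.8660i
X[5] = 2.5000+0.8660i

X = [-2, 2.5000-0.8660i, 2.5000+0.8660i, 10, 2.5000-0.8660i, 2.5000+0.8660i]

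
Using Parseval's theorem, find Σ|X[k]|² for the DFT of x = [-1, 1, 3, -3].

Parseval: Σ|x[n]|² = (1/N)Σ|X[k]|², so Σ|X[k]|² = N·Σ|x[n]|² = 4·20.0000

Σ|X[k]|² = N·Σ|x[n]|² = 4·20.0000 = 80.0000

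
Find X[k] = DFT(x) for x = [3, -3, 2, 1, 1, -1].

X[k] = Σ(n=0 to 5) x[n] · ω_6^(nk)
where ω_6 = e^(-2πi/6)

Computing each X[k]:
X[0] = 3
X[1] = -1.5000+0.8660i
X[2] = 4.5000+2.5981i
X[3] = 9
X[4] = 4.5000-2.5981i
X[5] = -1.5000-0.8660i

X = [3, -1.5000+0.8660i, 4.5000+2.5981i, 9, 4.5000-2.5981i, -1.5000-0.8660i]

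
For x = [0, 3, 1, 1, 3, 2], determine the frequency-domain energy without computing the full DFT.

Parseval: Σ|x[n]|² = (1/N)Σ|X[k]|², so Σ|X[k]|² = N·Σ|x[n]|² = 6·24.0000

Σ|X[k]|² = N·Σ|x[n]|² = 6·24.0000 = 144.0000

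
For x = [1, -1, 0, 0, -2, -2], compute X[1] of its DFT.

X[1] = Σ(n=0 to 5) x[n] · ω_6^(1n) where ω_6 = e^(-2πi/6)
= (1)·ω_6^0 + (-1)·ω_6^1 + (0)·ω_6^2 + (0)·ω_6^3 + (-2)·ω_6^4 + (-2)·ω_6^5

X[1] = 0.5000-2.5981i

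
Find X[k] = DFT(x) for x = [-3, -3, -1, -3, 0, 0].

X[k] = Σ(n=0 to 5) x[n] · ω_6^(nk)
where ω_6 = e^(-2πi/6)

Computing each X[k]:
X[0] = -10
X[1] = -1.0000+3.4641i
X[2] = -4.0000+1.7321i
X[3] = 2
X[4] = -4.0000-1.7321i
X[5] = -1.0000-3.4641i

X = [-10, -1.0000+3.4641i, -4.0000+1.7321i, 2, -4.0000-1.7321i, -1.0000-3.4641i]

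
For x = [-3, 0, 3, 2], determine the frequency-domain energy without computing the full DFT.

Parseval: Σ|x[n]|² = (1/N)Σ|X[k]|², so Σ|X[k]|² = N·Σ|x[n]|² = 4·22.0000

Σ|X[k]|² = N·Σ|x[n]|² = 4·22.0000 = 88.0000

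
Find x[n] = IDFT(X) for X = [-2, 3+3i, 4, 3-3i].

x[n] = (1/4) Σ(k=0 to 3) X[k] · e^(2πikn/4)

Computing each x[n]:
x[0] = 2
x[1] = -3
x[2] = -1
x[3] = 0

x = [2, -3, -1, 0]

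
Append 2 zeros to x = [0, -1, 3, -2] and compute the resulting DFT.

Original 4-point DFT: [0, -3-1i, 6, -3+1i]
Zero-padded 6-point DFT provides frequency interpolation.

DFT_6([x, 0, ...]) = [0, -1.7321i, -3.0000+3.4641i, 6, -3.0000-3.4641i, 1.7321i]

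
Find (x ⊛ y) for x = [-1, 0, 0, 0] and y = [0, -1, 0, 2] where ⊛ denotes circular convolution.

(x ⊛ y)[n] = Σ(m=0 to 3) x[m] · y[(n-m) mod 4]

Computing each output sample:
(x ⊛ y)[0] = 0
(x ⊛ y)[1] = 1
(x ⊛ y)[2] = 0
(x ⊛ y)[3] = -2

x ⊛ y = [0, 1, 0, -2]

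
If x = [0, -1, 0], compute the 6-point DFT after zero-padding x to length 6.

Original 3-point DFT: [-1, 0.5000+0.8660i, 0.5000-0.8660i]
Zero-padded 6-point DFT provides frequency interpolation.

DFT_6([x, 0, ...]) = [-1, -0.5000+0.8660i, 0.5000+0.8660i, 1, 0.5000-0.8660i, -0.5000-0.8660i]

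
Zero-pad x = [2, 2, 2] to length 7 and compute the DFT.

Original 3-point DFT: [6, 0, 0]
Zero-padded 7-point DFT provides frequency interpolation.

DFT_7([x, 0, ...]) = [6, 2.8019-3.5135i, -0.2470-1.0821i, 1.4450+0.6959i, 1.4450-0.6959i, -0.2470+1.0821i, 2.8019+3.5135i]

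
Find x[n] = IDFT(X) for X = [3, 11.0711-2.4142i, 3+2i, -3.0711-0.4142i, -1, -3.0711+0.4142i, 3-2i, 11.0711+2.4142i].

x[n] = (1/8) Σ(k=0 to 7) X[k] · e^(2πikn/8)

Computing each x[n]:
x[0] = 3
x[1] = 3
x[2] = 0
x[3] = -1
x[4] = -1
x[5] = -3
x[6] = -1
x[7] = 3

x = [3, 3, 0, -1, -1, -3, -1, 3]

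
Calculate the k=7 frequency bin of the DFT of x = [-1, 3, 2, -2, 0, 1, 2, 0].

X[7] = Σ(n=0 to 7) x[n] · ω_8^(7n) where ω_8 = e^(-2πi/8)
= (-1)·ω_8^0 + (3)·ω_8^7 + (2)·ω_8^14 + (-2)·ω_8^21 + (0)·ω_8^28 + (1)·ω_8^35 + (2)·ω_8^42 + (0)·ω_8^49

X[7] = 1.8284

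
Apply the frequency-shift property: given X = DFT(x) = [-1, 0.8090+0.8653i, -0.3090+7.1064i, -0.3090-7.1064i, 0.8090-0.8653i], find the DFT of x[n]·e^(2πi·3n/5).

Modulation property: DFT(ω_5^(-3n)·x[n]) = X[(k-3) mod 5], so circularly shift X by 3 positions.

X[k-3] = [-0.3090+7.1064i, -0.3090-7.1064i, 0.8090-0.8653i, -1, 0.8090+0.8653i]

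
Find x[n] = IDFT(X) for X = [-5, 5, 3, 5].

x[n] = (1/4) Σ(k=0 to 3) X[k] · e^(2πikn/4)

Computing each x[n]:
x[0] = 2
x[1] = -2
x[2] = -3
x[3] = -2

x = [2, -2, -3, -2]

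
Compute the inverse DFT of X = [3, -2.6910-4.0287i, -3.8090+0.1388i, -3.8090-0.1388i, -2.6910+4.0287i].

x[n] = (1/5) Σ(k=0 to 4) X[k] · e^(2πikn/5)

Computing each x[n]:
x[0] = -2
x[1] = 3
x[2] = 2
x[3] = 0
x[4] = 0

x = [-2, 3, 2, 0, 0]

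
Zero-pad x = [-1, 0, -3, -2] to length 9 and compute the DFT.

Original 4-point DFT: [-6, 2-2i, -2, 2+2i]
Zero-padded 9-point DFT provides frequency interpolation.

DFT_9([x, 0, ...]) = [-6, -0.5209+4.6865i, 2.8191-0.7060i, -1.5000-2.5981i, -2.2981-0.1963i, -2.2981+0.1963i, -1.5000+2.5981i, 2.8191+0.7060i, -0.5209-4.6865i]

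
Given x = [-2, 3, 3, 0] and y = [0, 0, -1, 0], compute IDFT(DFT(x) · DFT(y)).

(x ⊛ y)[n] = Σ(m=0 to 3) x[m] · y[(n-m) mod 4]

Computing each output sample:
(x ⊛ y)[0] = -3
(x ⊛ y)[1] = 0
(x ⊛ y)[2] = 2
(x ⊛ y)[3] = -3

x ⊛ y = [-3, 0, 2, -3]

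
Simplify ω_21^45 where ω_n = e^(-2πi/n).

Since ω_21^21 = 1, powers reduce modulo 21.
45 mod 21 = 3
So ω_21^45 = ω_21^3 = e^(-2πi·3/21)

ω_21^45 = ω_21^3 = 0.6235-0.7818i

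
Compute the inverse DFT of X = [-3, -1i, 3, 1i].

x[n] = (1/4) Σ(k=0 to 3) X[k] · e^(2πikn/4)

Computing each x[n]:
x[0] = 0
x[1] = -1
x[2] = 0
x[3] = -2

x = [0, -1, 0, -2]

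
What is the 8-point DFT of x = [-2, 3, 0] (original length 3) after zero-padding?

Original 3-point DFT: [1, -3.5000-2.5981i, -3.5000+2.5981i]
Zero-padded 8-point DFT provides frequency interpolation.

DFT_8([x, 0, ...]) = [1, 0.1213-2.1213i, -2-3i, -4.1213-2.1213i, -5, -4.1213+2.1213i, -2+3i, 0.1213+2.1213i]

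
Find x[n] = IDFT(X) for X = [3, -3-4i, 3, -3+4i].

x[n] = (1/4) Σ(k=0 to 3) X[k] · e^(2πikn/4)

Computing each x[n]:
x[0] = 0
x[1] = 2
x[2] = 3
x[3] = -2

x = [0, 2, 3, -2]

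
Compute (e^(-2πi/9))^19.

Since ω_9^9 = 1, powers reduce modulo 9.
19 mod 9 = 1
So ω_9^19 = ω_9^1 = e^(-2πi·1/9)

ω_9^19 = ω_9^1 = 0.7660-0.6428i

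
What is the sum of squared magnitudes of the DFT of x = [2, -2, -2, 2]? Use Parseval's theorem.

Parseval: Σ|x[n]|² = (1/N)Σ|X[k]|², so Σ|X[k]|² = N·Σ|x[n]|² = 4·16.0000

Σ|X[k]|² = N·Σ|x[n]|² = 4·16.0000 = 64.0000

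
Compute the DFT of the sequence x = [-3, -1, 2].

X[k] = Σ(n=0 to 2) x[n] · ω_3^(nk)
where ω_3 = e^(-2πi/3)

Computing each X[k]:
X[0] = -2
X[1] = -3.5000+2.5981i
X[2] = -3.5000-2.5981i

X = [-2, -3.5000+2.5981i, -3.5000-2.5981i]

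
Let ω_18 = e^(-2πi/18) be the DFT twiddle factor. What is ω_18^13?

ω_18^13 = e^(-2πi·13/18)
= cos(-2π·13/18) + i·sin(-2π·13/18)
= cos(-26π/18) + i·sin(-26π/18)

ω_18^13 = cos(-26π/18) + i·sin(-26π/18) = -0.1736+0.9848i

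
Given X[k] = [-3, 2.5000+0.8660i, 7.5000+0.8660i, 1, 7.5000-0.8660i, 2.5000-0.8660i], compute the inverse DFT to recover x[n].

x[n] = (1/6) Σ(k=0 to 5) X[k] · e^(2πikn/6)

Computing each x[n]:
x[0] = 3
x[1] = -2
x[2] = -2
x[3] = 1
x[4] = -2
x[5] = -1

x = [3, -2, -2, 1, -2, -1]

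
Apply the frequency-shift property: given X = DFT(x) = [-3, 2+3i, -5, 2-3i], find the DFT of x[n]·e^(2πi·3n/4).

Modulation property: DFT(ω_4^(-3n)·x[n]) = X[(k-3) mod 4], so circularly shift X by 3 positions.

X[k-3] = [2+3i, -5, 2-3i, -3]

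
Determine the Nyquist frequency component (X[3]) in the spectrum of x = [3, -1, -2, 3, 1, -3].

X[3] = Σ(n=0 to 5) x[n] · ω_6^(3n) where ω_6 = e^(-2πi/6)
= (3)·ω_6^0 + (-1)·ω_6^3 + (-2)·ω_6^6 + (3)·ω_6^9 + (1)·ω_6^12 + (-3)·ω_6^15

X[3] = 3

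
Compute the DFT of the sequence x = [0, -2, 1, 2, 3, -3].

X[k] = Σ(n=0 to 5) x[n] · ω_6^(nk)
where ω_6 = e^(-2πi/6)

Computing each X[k]:
X[0] = 1
X[1] = -6.5000+0.8660i
X[2] = 2.5000-2.5981i
X[3] = 7
X[4] = 2.5000+2.5981i
X[5] = -6.5000-0.8660i

X = [1, -6.5000+0.8660i, 2.5000-2.5981i, 7, 2.5000+2.5981i, -6.5000-0.8660i]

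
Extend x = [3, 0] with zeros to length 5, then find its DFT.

Original 2-point DFT: [3, 3]
Zero-padded 5-point DFT provides frequency interpolation.

DFT_5([x, 0, ...]) = [3, 3, 3, 3, 3]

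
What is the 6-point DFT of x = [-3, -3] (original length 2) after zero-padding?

Original 2-point DFT: [-6, 0]
Zero-padded 6-point DFT provides frequency interpolation.

DFT_6([x, 0, ...]) = [-6, -4.5000+2.5981i, -1.5000+2.5981i, 0, -1.5000-2.5981i, -4.5000-2.5981i]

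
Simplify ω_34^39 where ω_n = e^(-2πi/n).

Since ω_34^34 = 1, powers reduce modulo 34.
39 mod 34 = 5
So ω_34^39 = ω_34^5 = e^(-2πi·5/34)

ω_34^39 = ω_34^5 = 0.6026-0.7980i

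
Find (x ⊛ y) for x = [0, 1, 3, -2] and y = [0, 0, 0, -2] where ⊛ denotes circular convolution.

(x ⊛ y)[n] = Σ(m=0 to 3) x[m] · y[(n-m) mod 4]

Computing each output sample:
(x ⊛ y)[0] = -2
(x ⊛ y)[1] = -6
(x ⊛ y)[2] = 4
(x ⊛ y)[3] = 0

x ⊛ y = [-2, -6, 4, 0]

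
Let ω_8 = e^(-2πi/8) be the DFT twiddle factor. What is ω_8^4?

ω_8^4 = e^(-2πi·4/8)
= cos(-2π·4/8) + i·sin(-2π·4/8)
= cos(-8π/8) + i·sin(-8π/8)

ω_8^4 = cos(-8π/8) + i·sin(-8π/8) = -1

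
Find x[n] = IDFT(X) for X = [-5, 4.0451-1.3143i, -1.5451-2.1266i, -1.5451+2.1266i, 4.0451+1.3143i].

x[n] = (1/5) Σ(k=0 to 4) X[k] · e^(2πikn/5)

Computing each x[n]:
x[0] = 0
x[1] = 1
x[2] = -3
x[3] = -2
x[4] = -1

x = [0, 1, -3, -2, -1]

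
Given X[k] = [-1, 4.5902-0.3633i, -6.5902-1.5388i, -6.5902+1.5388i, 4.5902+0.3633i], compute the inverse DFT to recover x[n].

x[n] = (1/5) Σ(k=0 to 4) X[k] · e^(2πikn/5)

Computing each x[n]:
x[0] = -1
x[1] = 3
x[2] = -3
x[3] = -2
x[4] = 2

x = [-1, 3, -3, -2, 2]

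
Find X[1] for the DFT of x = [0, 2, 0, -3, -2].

X[1] = Σ(n=0 to 4) x[n] · ω_5^(1n) where ω_5 = e^(-2πi/5)
= (0)·ω_5^0 + (2)·ω_5^1 + (0)·ω_5^2 + (-3)·ω_5^3 + (-2)·ω_5^4

X[1] = 2.4271-5.5676i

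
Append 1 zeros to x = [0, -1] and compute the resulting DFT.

Original 2-point DFT: [-1, 1]
Zero-padded 3-point DFT provides frequency interpolation.

DFT_3([x, 0, ...]) = [-1, 0.5000+0.8660i, 0.5000-0.8660i]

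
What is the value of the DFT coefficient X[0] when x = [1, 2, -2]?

X[0] = Σ(n=0 to 2) x[n] · ω_3^0 = Σ x[n]
= (1) + (2) + (-2)

X[0] = 1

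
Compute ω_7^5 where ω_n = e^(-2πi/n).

ω_7^5 = e^(-2πi·5/7)
= cos(-2π·5/7) + i·sin(-2π·5/7)
= cos(-10π/7) + i·sin(-10π/7)

ω_7^5 = cos(-10π/7) + i·sin(-10π/7) = -0.2225+0.9749i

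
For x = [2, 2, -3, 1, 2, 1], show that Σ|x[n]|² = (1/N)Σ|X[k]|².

Time domain:
Σ|x[n]|² = |2|² + |2|² + |-3|² + |1|² + |2|² + |1|² = 23.0000

Frequency domain:
(1/6)Σ|X[k]|² = (1/6)(|5|² + |3.0000+3.4641i|² + |2.0000-5.1962i|² + |-3|² + |2.0000+5.1962i|² + |3.0000-3.4641i|²) = (1/6)·138.0000 = 23.0000

Both sides agree, confirming Parseval's theorem.

Σ|x[n]|² = (1/N)Σ|X[k]|² = 23.0000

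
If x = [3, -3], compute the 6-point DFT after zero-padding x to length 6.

Original 2-point DFT: [0, 6]
Zero-padded 6-point DFT provides frequency interpolation.

DFT_6([x, 0, ...]) = [0, 1.5000+2.5981i, 4.5000+2.5981i, 6, 4.5000-2.5981i, 1.5000-2.5981i]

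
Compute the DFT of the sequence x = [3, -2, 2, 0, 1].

X[k] = Σ(n=0 to 4) x[n] · ω_5^(nk)
where ω_5 = e^(-2πi/5)

Computing each X[k]:
X[0] = 4
X[1] = 1.0729+1.6776i
X[2] = 4.4271+3.6655i
X[3] = 4.4271-3.6655i
X[4] = 1.0729-1.6776i

X = [4, 1.0729+1.6776i, 4.4271+3.6655i, 4.4271-3.6655i, 1.0729-1.6776i]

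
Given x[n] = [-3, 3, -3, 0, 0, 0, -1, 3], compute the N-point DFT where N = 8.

X[k] = Σ(n=0 to 7) x[n] · ω_8^(nk)
where ω_8 = e^(-2πi/8)

Computing each X[k]:
X[0] = -1
X[1] = 1.2426+2.0000i
X[2] = 1
X[3] = -7.2426-2.0000i
X[4] = -13
X[5] = -7.2426+2.0000i
X[6] = 1
X[7] = 1.2426-2.0000i

X = [-1, 1.2426+2.0000i, 1, -7.2426-2.0000i, -13, -7.2426+2.0000i, 1, 1.2426-2.0000i]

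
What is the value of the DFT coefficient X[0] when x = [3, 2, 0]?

X[0] = Σ(n=0 to 2) x[n] · ω_3^0 = Σ x[n]
= (3) + (2) + (0)

X[0] = 5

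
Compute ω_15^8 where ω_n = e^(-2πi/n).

ω_15^8 = e^(-2πi·8/15)
= cos(-2π·8/15) + i·sin(-2π·8/15)
= cos(-16π/15) + i·sin(-16π/15)

ω_15^8 = cos(-16π/15) + i·sin(-16π/15) = -0.9781+0.2079i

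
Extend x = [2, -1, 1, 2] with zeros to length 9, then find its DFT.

Original 4-point DFT: [4, 1+3i, 2, 1-3i]
Zero-padded 9-point DFT provides frequency interpolation.

DFT_9([x, 0, ...]) = [4, 0.4076-2.0741i, -0.1133+2.3748i, 4.0000+1.7321i, 2.7057-0.7472i, 2.7057+0.7472i, 4.0000-1.7321i, -0.1133-2.3748i, 0.4076+2.0741i]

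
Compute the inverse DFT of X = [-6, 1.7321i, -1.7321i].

x[n] = (1/3) Σ(k=0 to 2) X[k] · e^(2πikn/3)

Computing each x[n]:
x[0] = -2
x[1] = -3
x[2] = -1

x = [-2, -3, -1]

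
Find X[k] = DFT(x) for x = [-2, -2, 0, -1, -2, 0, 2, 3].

X[k] = Σ(n=0 to 7) x[n] · ω_8^(nk)
where ω_8 = e^(-2πi/8)

Computing each X[k]:
X[0] = -2
X[1] = 1.4142+6.2426i
X[2] = -6+4i
X[3] = -1.4142+2.2426i
X[4] = -2
X[5] = -1.4142-2.2426i
X[6] = -6-4i
X[7] = 1.4142-6.2426i

X = [-2, 1.4142+6.2426i, -6+4i, -1.4142+2.2426i, -2, -1.4142-2.2426i, -6-4i, 1.4142-6.2426i]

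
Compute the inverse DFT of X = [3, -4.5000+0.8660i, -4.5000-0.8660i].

x[n] = (1/3) Σ(k=0 to 2) X[k] · e^(2πikn/3)

Computing each x[n]:
x[0] = -2
x[1] = 2
x[2] = 3

x = [-2, 2, 3]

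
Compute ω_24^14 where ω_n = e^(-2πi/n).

ω_24^14 = e^(-2πi·14/24)
= cos(-2π·14/24) + i·sin(-2π·14/24)
= cos(-28π/24) + i·sin(-28π/24)

ω_24^14 = cos(-28π/24) + i·sin(-28π/24) = -0.8660+0.5000i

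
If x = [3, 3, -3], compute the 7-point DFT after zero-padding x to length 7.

Original 3-point DFT: [3, 3.0000-5.1962i, 3.0000+5.1962i]
Zero-padded 7-point DFT provides frequency interpolation.

DFT_7([x, 0, ...]) = [3, 5.5380+0.5793i, 5.0353-4.2264i, -1.5734-3.6471i, -1.5734+3.6471i, 5.0353+4.2264i, 5.5380-0.5793i]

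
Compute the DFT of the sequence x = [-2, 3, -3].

X[k] = Σ(n=0 to 2) x[n] · ω_3^(nk)
where ω_3 = e^(-2πi/3)

Computing each X[k]:
X[0] = -2
X[1] = -2.0000-5.1962i
X[2] = -2.0000+5.1962i

X = [-2, -2.0000-5.1962i, -2.0000+5.1962i]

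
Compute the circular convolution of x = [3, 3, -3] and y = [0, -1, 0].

(x ⊛ y)[n] = Σ(m=0 to 2) x[m] · y[(n-m) mod 3]

Computing each output sample:
(x ⊛ y)[0] = 3
(x ⊛ y)[1] = -3
(x ⊛ y)[2] = -3

x ⊛ y = [3, -3, -3]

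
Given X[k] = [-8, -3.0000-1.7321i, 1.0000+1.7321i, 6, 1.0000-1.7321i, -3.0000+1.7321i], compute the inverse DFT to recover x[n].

x[n] = (1/6) Σ(k=0 to 5) X[k] · e^(2πikn/6)

Computing each x[n]:
x[0] = -1
x[1] = -3
x[2] = 1
x[3] = -1
x[4] = -1
x[5] = -3

x = [-1, -3, 1, -1, -1, -3]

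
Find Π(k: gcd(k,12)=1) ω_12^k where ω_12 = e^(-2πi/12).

The primitive 12th roots of unity are ω_12^k for k coprime to 12: k ∈ {1, 5, 7, 11}
Their product equals the constant term of the cyclotomic polynomial Φ_12(x) up to sign.
For n ≥ 3, the product of all primitive nth roots of unity is 1. (For n=1 it is 1; for n=2 it is -1.)

1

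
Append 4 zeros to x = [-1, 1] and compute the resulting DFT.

Original 2-point DFT: [0, -2]
Zero-padded 6-point DFT provides frequency interpolation.

DFT_6([x, 0, ...]) = [0, -0.5000-0.8660i, -1.5000-0.8660i, -2, -1.5000+0.8660i, -0.5000+0.8660i]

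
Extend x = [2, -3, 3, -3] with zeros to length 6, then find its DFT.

Original 4-point DFT: [-1, -1, 11, -1]
Zero-padded 6-point DFT provides frequency interpolation.

DFT_6([x, 0, ...]) = [-1, 2, -1.0000+5.1962i, 11, -1.0000-5.1962i, 2]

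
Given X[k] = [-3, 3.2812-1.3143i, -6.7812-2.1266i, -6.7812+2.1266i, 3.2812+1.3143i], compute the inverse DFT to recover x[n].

x[n] = (1/5) Σ(k=0 to 4) X[k] · e^(2πikn/5)

Computing each x[n]:
x[0] = -2
x[1] = 3
x[2] = -3
x[3] = -2
x[4] = 1

x = [-2, 3, -3, -2, 1]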